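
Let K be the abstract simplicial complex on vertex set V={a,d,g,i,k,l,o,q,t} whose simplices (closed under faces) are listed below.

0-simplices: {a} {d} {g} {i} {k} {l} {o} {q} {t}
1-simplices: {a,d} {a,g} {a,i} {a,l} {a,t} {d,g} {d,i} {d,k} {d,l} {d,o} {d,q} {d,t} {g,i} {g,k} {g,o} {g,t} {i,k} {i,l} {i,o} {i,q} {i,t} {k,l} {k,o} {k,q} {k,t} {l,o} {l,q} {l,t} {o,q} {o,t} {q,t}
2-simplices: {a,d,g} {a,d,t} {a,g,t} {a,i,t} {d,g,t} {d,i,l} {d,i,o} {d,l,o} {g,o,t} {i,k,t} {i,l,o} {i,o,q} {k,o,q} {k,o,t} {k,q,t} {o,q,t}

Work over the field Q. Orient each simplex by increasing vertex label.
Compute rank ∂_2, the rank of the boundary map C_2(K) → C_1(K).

n_0=9 n_1=31 n_2=16  [Q]
∂1: piv[ad,ag,ai,al,at,dk,do,dq] rk=8  ker:dg,di,dl,dt,gi,gk,go,gt,ik,il,io,iq,it,kl,ko,kq,kt,lo,lq,lt,oq,ot,qt
∂2: piv[adg,adt,agt,ait,dil,dio,dlo,got,ikt,ioq,koq,kot,kqt] rk=13  ker:dgt,ilo,oqt
rk∂_2=13

rank∂_2=13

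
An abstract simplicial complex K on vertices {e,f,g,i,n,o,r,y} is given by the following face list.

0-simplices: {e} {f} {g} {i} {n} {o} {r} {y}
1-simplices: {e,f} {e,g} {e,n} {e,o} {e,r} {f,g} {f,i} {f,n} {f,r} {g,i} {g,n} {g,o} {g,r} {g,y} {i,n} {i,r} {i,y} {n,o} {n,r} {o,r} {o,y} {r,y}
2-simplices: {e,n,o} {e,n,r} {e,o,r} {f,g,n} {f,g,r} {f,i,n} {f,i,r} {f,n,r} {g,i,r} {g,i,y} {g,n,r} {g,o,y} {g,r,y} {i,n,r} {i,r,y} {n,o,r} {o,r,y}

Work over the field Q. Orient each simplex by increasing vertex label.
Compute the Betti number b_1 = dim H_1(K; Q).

b_1=2

n_0=8 n_1=22 n_2=17  [Q]
∂1: piv[ef,eg,en,eo,er,fi,gy] rk=7  ker:fg,fn,fr,gi,gn,go,gr,in,ir,iy,no,nr,or,oy,ry
∂2: piv[eno,enr,eor,fgn,fgr,fin,fir,fnr,gir,giy,goy,gry,ory] rk=13  ker:gnr,inr,iry,nor
b_1=(22−7)−13=2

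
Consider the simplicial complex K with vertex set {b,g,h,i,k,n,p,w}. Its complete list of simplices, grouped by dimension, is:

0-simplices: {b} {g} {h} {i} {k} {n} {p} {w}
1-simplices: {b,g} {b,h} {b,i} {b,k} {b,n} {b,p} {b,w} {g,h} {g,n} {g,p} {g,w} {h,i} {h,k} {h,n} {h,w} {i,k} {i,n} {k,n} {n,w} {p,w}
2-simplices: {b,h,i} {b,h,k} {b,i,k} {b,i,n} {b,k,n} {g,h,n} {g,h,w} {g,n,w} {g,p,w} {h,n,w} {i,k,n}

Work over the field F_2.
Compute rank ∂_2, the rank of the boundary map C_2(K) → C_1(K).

rank∂_2=9

n_0=8 n_1=20 n_2=11  [Z2]
∂1: piv[bg,bh,bi,bk,bn,bp,bw] rk=7  ker:gh,gn,gp,gw,hi,hk,hn,hw,ik,in,kn,nw,pw
∂2: piv[bhi,bhk,bik,bin,bkn,ghn,ghw,gnw,gpw] rk=9  ker:hnw,ikn
rk∂_2=9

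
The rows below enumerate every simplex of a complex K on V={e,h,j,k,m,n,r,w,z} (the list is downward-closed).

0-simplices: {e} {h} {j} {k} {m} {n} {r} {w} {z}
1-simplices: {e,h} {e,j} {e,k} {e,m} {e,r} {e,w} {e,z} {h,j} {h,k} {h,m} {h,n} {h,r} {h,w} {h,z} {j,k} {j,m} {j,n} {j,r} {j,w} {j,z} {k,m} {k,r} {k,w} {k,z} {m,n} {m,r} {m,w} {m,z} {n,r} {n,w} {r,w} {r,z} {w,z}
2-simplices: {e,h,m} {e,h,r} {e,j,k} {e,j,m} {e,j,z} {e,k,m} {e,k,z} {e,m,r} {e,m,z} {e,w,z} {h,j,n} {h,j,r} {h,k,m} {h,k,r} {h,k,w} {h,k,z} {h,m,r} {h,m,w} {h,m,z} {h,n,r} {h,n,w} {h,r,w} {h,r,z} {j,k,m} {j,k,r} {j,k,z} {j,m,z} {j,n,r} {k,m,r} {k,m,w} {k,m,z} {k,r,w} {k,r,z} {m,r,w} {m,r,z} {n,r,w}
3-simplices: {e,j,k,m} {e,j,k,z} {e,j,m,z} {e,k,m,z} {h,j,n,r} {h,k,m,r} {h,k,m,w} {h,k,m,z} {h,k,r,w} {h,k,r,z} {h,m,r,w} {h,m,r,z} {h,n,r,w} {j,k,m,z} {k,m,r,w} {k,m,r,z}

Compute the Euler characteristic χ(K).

χ(K)=-4

n_0=9 n_1=33 n_2=36 n_3=16
χ=+9−33+36−16=-4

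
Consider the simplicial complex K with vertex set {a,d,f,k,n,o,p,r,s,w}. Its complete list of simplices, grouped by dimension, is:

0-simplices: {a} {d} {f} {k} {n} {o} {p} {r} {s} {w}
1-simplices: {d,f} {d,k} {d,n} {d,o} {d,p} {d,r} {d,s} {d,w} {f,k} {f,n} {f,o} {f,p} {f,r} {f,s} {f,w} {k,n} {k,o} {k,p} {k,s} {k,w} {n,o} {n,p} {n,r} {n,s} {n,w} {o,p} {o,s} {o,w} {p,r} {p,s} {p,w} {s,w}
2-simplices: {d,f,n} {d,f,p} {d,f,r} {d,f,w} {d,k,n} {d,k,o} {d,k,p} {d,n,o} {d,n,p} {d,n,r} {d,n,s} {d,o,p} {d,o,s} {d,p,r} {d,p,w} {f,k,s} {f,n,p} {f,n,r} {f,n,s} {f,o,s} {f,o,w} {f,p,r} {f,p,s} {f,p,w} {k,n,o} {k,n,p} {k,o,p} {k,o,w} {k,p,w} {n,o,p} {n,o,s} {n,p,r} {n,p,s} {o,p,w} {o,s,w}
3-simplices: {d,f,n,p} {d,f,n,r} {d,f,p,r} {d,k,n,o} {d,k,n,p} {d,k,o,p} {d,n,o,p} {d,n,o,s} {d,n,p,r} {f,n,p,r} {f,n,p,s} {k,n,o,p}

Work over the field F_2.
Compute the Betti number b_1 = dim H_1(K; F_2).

n_0=10 n_1=32 n_2=35 n_3=12  [Z2]
∂1: piv[df,dk,dn,do,dp,dr,ds,dw] rk=8  ker:fk,fn,fo,fp,fr,fs,fw,kn,ko,kp,ks,kw,no,np,nr,ns,nw,op,os,ow,pr,ps,pw,sw
∂2: piv[dfn,dfp,dfr,dfw,dkn,dko,dkp,dno,dnp,dnr,dns,dop,dos,dpr,dpw,fks,fns,fos,fow,fps,kow,osw] rk=22  ker:fnp,fnr,fpr,fpw,kno,knp,kop,kpw,nop,nos,npr,nps,opw
∂3: piv[dfnp,dfnr,dfpr,dkno,dknp,dkop,dnop,dnos,dnpr,fnps] rk=10  ker:fnpr,knop
b_1=(32−8)−22=2

b_1=2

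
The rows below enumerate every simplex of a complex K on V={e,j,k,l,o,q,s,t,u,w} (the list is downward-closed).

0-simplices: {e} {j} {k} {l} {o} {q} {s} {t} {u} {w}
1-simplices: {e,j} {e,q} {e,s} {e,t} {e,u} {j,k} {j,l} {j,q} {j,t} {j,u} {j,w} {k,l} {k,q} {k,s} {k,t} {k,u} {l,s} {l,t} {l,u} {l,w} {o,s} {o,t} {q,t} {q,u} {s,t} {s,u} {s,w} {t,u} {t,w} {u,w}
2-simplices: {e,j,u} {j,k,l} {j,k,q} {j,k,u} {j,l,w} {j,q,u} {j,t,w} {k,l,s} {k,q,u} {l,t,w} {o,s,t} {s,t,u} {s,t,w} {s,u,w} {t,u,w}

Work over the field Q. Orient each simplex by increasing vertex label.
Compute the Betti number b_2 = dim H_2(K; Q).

n_0=10 n_1=30 n_2=15  [Q]
∂1: piv[ej,eq,es,et,eu,jk,jl,jw,os] rk=9  ker:jq,jt,ju,kl,kq,ks,kt,ku,ls,lt,lu,lw,ot,qt,qu,st,su,sw,tu,tw,uw
∂2: piv[eju,jkl,jkq,jku,jlw,jqu,jtw,kls,ltw,ost,stu,stw,suw] rk=13  ker:kqu,tuw
b_2=(15−13)−0=2

b_2=2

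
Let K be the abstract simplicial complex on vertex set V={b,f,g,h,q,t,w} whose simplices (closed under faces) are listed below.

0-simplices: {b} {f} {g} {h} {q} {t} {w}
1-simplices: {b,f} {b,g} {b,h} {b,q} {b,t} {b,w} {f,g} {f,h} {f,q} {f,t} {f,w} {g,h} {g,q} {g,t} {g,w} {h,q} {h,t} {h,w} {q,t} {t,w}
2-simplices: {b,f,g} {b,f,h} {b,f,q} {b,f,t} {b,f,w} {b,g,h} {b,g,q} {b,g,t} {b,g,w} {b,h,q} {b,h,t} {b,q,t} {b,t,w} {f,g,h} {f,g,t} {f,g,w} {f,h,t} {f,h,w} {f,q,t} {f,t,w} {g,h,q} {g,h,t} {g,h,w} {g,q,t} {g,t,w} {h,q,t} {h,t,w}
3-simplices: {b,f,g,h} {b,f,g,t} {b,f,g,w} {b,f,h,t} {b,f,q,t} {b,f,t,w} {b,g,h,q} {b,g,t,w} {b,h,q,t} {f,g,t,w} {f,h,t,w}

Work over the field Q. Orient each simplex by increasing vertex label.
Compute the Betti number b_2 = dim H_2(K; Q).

n_0=7 n_1=20 n_2=27 n_3=11  [Q]
∂1: piv[bf,bg,bh,bq,bt,bw] rk=6  ker:fg,fh,fq,ft,fw,gh,gq,gt,gw,hq,ht,hw,qt,tw
∂2: piv[bfg,bfh,bfq,bft,bfw,bgh,bgq,bgt,bgw,bhq,bht,bqt,btw,fhw] rk=14  ker:fgh,fgt,fgw,fht,fqt,ftw,ghq,ght,ghw,gqt,gtw,hqt,htw
∂3: piv[bfgh,bfgt,bfgw,bfht,bfqt,bftw,bghq,bgtw,bhqt,fhtw] rk=10  ker:fgtw
b_2=(27−14)−10=3

b_2=3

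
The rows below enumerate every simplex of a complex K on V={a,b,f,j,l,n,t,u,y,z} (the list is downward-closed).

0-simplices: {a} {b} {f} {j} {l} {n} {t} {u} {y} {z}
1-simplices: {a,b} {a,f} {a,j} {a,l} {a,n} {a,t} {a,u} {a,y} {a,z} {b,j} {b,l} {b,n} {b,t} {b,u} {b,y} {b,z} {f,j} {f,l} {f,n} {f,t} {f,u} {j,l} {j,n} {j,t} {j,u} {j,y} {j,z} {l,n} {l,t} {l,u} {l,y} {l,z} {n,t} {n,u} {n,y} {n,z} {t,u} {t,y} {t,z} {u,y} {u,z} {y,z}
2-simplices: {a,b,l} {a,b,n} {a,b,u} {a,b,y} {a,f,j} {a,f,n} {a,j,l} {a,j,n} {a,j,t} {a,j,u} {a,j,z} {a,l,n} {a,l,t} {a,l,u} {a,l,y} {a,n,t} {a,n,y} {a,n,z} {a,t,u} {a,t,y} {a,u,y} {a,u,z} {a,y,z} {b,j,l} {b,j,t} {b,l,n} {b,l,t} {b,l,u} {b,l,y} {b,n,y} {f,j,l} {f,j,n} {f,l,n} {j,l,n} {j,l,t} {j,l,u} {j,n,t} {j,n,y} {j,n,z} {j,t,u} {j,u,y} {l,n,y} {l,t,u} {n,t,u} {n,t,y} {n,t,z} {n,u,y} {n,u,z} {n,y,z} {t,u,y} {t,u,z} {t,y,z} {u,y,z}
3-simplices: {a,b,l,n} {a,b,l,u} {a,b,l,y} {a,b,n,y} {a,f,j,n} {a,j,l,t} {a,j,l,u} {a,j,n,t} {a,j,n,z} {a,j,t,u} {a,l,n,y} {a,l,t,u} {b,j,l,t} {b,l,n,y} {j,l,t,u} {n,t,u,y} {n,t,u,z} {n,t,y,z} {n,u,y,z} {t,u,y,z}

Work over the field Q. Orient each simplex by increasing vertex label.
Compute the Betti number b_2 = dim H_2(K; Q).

b_2=7

n_0=10 n_1=42 n_2=53 n_3=20  [Q]
∂1: piv[ab,af,aj,al,an,at,au,ay,az] rk=9  ker:bj,bl,bn,bt,bu,by,bz,fj,fl,fn,ft,fu,jl,jn,jt,ju,jy,jz,ln,lt,lu,ly,lz,nt,nu,ny,nz,tu,ty,tz,uy,uz,yz
∂2: piv[abl,abn,abu,aby,afj,afn,ajl,ajn,ajt,aju,ajz,aln,alt,alu,aly,ant,any,anz,atu,aty,auy,auz,ayz,bjl,bjt,fjl,jny,ntu,ntz] rk=29  ker:bln,blt,blu,bly,bny,fjn,fln,jln,jlt,jlu,jnt,jnz,jtu,juy,lny,ltu,nty,nuy,nuz,nyz,tuy,tuz,tyz,uyz
∂3: piv[abln,ablu,ably,abny,afjn,ajlt,ajlu,ajnt,ajnz,ajtu,alny,altu,bjlt,ntuy,ntuz,ntyz,nuyz] rk=17  ker:blny,jltu,tuyz
b_2=(53−29)−17=7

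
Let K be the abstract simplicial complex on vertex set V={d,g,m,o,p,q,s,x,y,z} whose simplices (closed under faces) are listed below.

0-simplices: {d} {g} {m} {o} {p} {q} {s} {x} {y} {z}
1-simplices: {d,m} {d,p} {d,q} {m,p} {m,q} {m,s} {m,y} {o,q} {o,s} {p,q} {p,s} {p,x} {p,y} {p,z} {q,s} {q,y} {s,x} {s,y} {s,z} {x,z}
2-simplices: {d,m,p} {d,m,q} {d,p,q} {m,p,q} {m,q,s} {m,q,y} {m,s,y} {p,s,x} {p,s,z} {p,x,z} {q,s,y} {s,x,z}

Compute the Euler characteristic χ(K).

n_0=10 n_1=20 n_2=12
χ=+10−20+12=2

χ(K)=2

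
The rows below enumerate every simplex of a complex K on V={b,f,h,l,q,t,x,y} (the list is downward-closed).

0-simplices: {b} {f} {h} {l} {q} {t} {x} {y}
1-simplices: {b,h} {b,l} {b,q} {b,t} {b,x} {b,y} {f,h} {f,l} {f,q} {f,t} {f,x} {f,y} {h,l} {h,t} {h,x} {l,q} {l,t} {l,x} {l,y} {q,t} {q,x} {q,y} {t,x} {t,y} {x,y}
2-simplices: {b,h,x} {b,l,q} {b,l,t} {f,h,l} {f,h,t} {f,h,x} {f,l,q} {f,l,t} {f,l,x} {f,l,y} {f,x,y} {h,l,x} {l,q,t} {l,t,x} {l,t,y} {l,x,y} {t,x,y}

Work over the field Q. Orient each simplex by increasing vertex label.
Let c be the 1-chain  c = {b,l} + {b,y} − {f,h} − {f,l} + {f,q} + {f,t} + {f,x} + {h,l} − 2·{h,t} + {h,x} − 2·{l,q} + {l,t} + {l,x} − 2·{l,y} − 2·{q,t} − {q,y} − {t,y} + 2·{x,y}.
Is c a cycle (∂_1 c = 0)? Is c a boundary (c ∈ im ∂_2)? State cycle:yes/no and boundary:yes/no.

cycle:no boundary:no

n_0=8 n_1=25 n_2=17  [Q]
∂1: piv[bh,bl,bq,bt,bx,by,fh] rk=7  ker:fl,fq,ft,fx,fy,hl,ht,hx,lq,lt,lx,ly,qt,qx,qy,tx,ty,xy
∂2: piv[bhx,blq,blt,fhl,fht,fhx,flq,flt,flx,fly,fxy,lqt,ltx,lty] rk=14  ker:hlx,lxy,txy
∂1c = −2·{b} − {f} − {h} + 3·{l} + 2·{q} − {t} + {x} − {y}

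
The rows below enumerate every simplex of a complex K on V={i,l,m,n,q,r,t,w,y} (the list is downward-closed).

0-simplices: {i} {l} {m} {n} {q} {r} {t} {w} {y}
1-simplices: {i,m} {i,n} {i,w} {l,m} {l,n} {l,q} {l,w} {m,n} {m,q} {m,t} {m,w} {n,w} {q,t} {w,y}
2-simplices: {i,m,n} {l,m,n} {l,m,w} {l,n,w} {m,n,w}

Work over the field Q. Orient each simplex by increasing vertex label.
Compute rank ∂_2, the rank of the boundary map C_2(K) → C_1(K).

rank∂_2=4

n_0=9 n_1=14 n_2=5  [Q]
∂1: piv[im,in,iw,lm,lq,mt,wy] rk=7  ker:ln,lw,mn,mq,mw,nw,qt
∂2: piv[imn,lmn,lmw,lnw] rk=4  ker:mnw
rk∂_2=4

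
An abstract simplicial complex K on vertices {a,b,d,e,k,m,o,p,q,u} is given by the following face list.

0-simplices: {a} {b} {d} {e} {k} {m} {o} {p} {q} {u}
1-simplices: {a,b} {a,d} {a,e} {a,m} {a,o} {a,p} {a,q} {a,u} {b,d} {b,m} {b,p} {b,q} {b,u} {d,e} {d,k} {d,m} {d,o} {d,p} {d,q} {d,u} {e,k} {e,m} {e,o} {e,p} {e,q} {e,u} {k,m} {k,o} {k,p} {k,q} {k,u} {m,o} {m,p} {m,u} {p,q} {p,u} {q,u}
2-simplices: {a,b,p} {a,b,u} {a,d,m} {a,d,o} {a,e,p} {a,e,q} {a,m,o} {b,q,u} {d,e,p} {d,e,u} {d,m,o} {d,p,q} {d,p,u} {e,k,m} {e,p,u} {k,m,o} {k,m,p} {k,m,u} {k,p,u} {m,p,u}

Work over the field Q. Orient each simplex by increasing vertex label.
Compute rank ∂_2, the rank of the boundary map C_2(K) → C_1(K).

rank∂_2=17

n_0=10 n_1=37 n_2=20  [Q]
∂1: piv[ab,ad,ae,am,ao,ap,aq,au,dk] rk=9  ker:bd,bm,bp,bq,bu,de,dm,do,dp,dq,du,ek,em,eo,ep,eq,eu,km,ko,kp,kq,ku,mo,mp,mu,pq,pu,qu
∂2: piv[abp,abu,adm,ado,aep,aeq,amo,bqu,dep,deu,dpq,dpu,ekm,kmo,kmp,kmu,kpu] rk=17  ker:dmo,epu,mpu
rk∂_2=17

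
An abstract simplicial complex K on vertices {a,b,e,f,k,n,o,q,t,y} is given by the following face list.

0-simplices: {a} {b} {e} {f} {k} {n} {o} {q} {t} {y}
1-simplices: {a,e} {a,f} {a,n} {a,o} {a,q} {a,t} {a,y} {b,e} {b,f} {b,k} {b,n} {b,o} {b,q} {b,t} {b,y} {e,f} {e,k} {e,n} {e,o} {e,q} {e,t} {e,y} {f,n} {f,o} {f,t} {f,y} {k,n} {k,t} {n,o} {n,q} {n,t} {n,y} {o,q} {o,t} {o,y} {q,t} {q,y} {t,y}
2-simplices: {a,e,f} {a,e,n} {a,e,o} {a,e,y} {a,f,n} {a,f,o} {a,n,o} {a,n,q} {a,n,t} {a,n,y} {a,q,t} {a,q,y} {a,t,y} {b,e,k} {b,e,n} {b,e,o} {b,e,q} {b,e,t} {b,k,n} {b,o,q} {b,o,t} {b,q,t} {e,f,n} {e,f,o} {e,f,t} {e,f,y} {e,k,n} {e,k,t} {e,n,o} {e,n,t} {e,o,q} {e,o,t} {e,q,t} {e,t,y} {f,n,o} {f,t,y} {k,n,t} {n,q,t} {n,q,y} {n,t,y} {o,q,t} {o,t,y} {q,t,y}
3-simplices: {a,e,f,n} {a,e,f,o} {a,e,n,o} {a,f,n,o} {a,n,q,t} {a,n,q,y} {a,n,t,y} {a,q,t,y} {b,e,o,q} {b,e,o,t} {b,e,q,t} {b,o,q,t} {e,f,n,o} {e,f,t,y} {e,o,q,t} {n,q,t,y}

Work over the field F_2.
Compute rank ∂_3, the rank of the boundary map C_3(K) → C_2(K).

rank∂_3=13

n_0=10 n_1=38 n_2=43 n_3=16  [Z2]
∂1: piv[ae,af,an,ao,aq,at,ay,be,bk] rk=9  ker:bf,bn,bo,bq,bt,by,ef,ek,en,eo,eq,et,ey,fn,fo,ft,fy,kn,kt,no,nq,nt,ny,oq,ot,oy,qt,qy,ty
∂2: piv[aef,aen,aeo,aey,afn,afo,ano,anq,ant,any,aqt,aqy,aty,bek,ben,beo,beq,bet,bkn,boq,bot,bqt,eft,efy,ekt,ent,oty] rk=27  ker:efn,efo,ekn,eno,eoq,eot,eqt,ety,fno,fty,knt,nqt,nqy,nty,oqt,qty
∂3: piv[aefn,aefo,aeno,afno,anqt,anqy,anty,aqty,beoq,beot,beqt,boqt,efty] rk=13  ker:efno,eoqt,nqty
rk∂_3=13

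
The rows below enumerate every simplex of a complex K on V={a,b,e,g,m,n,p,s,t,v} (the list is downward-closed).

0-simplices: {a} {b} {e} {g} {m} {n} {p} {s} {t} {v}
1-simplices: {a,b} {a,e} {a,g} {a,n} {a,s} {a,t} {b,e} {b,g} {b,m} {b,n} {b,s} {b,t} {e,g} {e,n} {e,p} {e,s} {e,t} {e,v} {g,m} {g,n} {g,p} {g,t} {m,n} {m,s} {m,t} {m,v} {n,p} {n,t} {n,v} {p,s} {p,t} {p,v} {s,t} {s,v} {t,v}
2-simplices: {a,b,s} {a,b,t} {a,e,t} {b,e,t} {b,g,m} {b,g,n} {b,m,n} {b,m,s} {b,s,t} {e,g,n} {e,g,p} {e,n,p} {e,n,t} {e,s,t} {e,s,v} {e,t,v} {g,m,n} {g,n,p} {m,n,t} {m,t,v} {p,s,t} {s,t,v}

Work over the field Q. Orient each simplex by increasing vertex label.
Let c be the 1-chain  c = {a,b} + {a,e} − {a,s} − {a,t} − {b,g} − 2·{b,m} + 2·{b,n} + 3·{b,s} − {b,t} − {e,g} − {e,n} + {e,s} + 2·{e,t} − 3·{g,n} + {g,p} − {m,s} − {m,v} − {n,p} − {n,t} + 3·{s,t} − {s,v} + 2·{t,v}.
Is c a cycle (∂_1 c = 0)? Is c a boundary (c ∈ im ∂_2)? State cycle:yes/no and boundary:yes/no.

n_0=10 n_1=35 n_2=22  [Q]
∂1: piv[ab,ae,ag,an,as,at,bm,ep,ev] rk=9  ker:be,bg,bn,bs,bt,eg,en,es,et,gm,gn,gp,gt,mn,ms,mt,mv,np,nt,nv,ps,pt,pv,st,sv,tv
∂2: piv[abs,abt,aet,bet,bgm,bgn,bmn,bms,bst,egn,egp,enp,ent,est,esv,etv,mnt,mtv,pst] rk=19  ker:gmn,gnp,stv
∂1c = 0
c vs im∂2: reduces to 0 ⇒ boundary

cycle:yes boundary:yes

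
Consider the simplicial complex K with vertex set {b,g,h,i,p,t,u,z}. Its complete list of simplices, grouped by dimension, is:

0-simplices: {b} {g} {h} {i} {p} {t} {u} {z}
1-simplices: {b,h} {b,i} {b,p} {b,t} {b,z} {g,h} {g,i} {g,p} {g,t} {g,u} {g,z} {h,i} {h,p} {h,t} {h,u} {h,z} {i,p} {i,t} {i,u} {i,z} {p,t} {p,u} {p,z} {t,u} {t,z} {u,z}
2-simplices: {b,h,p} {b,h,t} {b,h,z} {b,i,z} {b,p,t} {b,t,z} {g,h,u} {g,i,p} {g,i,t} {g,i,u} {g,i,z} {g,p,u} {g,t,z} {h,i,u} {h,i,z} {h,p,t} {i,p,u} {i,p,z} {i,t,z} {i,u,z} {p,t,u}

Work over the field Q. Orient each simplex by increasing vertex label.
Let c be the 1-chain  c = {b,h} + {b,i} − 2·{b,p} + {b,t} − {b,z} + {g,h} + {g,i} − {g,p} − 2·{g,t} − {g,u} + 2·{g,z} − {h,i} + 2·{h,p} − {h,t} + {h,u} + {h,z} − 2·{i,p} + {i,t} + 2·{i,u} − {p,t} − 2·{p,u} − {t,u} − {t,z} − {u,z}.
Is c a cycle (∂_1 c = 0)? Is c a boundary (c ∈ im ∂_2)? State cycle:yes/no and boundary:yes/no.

cycle:yes boundary:yes

n_0=8 n_1=26 n_2=21  [Q]
∂1: piv[bh,bi,bp,bt,bz,gh,gu] rk=7  ker:gi,gp,gt,gz,hi,hp,ht,hu,hz,ip,it,iu,iz,pt,pu,pz,tu,tz,uz
∂2: piv[bhp,bht,bhz,biz,bpt,btz,ghu,gip,git,giu,giz,gpu,gtz,hiu,hiz,ipz,iuz,ptu] rk=18  ker:hpt,ipu,itz
∂1c = 0
c vs im∂2: reduces to 0 ⇒ boundary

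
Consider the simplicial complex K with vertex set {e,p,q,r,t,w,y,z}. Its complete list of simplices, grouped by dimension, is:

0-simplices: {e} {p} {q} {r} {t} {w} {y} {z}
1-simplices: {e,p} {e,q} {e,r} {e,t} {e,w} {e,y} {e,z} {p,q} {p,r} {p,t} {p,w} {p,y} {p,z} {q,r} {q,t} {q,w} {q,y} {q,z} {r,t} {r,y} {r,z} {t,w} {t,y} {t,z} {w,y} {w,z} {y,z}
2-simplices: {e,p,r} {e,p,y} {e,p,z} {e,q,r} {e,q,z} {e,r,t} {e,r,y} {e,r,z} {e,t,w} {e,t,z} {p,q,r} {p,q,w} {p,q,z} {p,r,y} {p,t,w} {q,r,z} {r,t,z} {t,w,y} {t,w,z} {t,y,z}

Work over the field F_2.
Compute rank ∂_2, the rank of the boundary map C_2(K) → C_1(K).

rank∂_2=16

n_0=8 n_1=27 n_2=20  [Z2]
∂1: piv[ep,eq,er,et,ew,ey,ez] rk=7  ker:pq,pr,pt,pw,py,pz,qr,qt,qw,qy,qz,rt,ry,rz,tw,ty,tz,wy,wz,yz
∂2: piv[epr,epy,epz,eqr,eqz,ert,ery,erz,etw,etz,pqr,pqw,ptw,twy,twz,tyz] rk=16  ker:pqz,pry,qrz,rtz
rk∂_2=16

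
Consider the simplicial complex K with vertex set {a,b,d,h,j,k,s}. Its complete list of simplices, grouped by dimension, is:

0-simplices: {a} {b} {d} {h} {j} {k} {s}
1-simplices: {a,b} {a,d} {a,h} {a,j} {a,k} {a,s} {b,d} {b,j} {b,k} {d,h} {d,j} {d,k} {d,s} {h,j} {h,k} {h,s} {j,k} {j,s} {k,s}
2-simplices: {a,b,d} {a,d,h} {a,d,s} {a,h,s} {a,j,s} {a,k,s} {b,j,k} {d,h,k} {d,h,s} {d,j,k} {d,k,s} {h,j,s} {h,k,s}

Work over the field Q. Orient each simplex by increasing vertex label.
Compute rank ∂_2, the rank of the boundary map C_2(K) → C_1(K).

rank∂_2=11

n_0=7 n_1=19 n_2=13  [Q]
∂1: piv[ab,ad,ah,aj,ak,as] rk=6  ker:bd,bj,bk,dh,dj,dk,ds,hj,hk,hs,jk,js,ks
∂2: piv[abd,adh,ads,ahs,ajs,aks,bjk,dhk,djk,dks,hjs] rk=11  ker:dhs,hks
rk∂_2=11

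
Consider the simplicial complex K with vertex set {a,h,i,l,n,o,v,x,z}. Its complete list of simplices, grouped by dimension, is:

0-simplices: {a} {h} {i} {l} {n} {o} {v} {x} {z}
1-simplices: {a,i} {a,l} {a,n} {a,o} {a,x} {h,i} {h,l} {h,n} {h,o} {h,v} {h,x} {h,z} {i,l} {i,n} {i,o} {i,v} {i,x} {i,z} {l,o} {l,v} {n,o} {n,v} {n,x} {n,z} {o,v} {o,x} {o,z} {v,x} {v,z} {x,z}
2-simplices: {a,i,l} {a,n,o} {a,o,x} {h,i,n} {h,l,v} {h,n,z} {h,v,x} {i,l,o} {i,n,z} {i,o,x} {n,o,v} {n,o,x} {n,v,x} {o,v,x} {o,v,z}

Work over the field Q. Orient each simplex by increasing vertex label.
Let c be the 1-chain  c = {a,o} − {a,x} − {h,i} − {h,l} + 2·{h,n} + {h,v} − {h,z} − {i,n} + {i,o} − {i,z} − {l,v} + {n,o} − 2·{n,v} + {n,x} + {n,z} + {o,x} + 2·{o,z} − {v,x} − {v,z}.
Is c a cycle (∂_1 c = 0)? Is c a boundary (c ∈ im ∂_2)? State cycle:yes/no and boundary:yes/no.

n_0=9 n_1=30 n_2=15  [Q]
∂1: piv[ai,al,an,ao,ax,hi,hv,hz] rk=8  ker:hl,hn,ho,hx,il,in,io,iv,ix,iz,lo,lv,no,nv,nx,nz,ov,ox,oz,vx,vz,xz
∂2: piv[ail,ano,aox,hin,hlv,hnz,hvx,ilo,inz,iox,nov,nox,nvx,ovz] rk=14  ker:ovx
∂1c = 0
c vs im∂2: residual ≠ 0 ⇒ not boundary

cycle:yes boundary:no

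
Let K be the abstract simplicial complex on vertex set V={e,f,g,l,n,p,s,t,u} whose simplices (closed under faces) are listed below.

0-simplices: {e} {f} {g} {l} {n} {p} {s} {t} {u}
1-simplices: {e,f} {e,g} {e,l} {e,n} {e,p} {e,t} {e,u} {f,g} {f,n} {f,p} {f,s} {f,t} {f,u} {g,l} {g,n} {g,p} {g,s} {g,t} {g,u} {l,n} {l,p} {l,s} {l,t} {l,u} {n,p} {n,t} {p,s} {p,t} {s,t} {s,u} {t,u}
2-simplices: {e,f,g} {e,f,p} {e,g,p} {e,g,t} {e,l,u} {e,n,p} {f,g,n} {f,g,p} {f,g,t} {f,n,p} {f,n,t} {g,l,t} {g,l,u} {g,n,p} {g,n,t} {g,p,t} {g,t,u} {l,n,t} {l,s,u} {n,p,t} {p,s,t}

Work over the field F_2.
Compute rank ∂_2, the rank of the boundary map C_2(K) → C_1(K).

rank∂_2=17

n_0=9 n_1=31 n_2=21  [Z2]
∂1: piv[ef,eg,el,en,ep,et,eu,fs] rk=8  ker:fg,fn,fp,ft,fu,gl,gn,gp,gs,gt,gu,ln,lp,ls,lt,lu,np,nt,ps,pt,st,su,tu
∂2: piv[efg,efp,egp,egt,elu,enp,fgn,fgt,fnp,fnt,glt,glu,gpt,gtu,lnt,lsu,pst] rk=17  ker:fgp,gnp,gnt,npt
rk∂_2=17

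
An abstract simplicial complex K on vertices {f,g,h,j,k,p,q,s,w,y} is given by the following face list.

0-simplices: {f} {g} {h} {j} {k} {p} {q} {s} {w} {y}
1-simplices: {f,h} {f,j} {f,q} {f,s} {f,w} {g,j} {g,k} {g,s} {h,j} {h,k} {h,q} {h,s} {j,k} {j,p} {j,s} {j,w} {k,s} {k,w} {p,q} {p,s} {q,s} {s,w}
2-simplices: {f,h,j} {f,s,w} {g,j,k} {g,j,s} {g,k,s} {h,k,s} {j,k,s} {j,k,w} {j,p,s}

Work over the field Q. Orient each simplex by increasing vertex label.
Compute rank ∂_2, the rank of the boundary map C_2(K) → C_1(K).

n_0=10 n_1=22 n_2=9  [Q]
∂1: piv[fh,fj,fq,fs,fw,gj,gk,jp] rk=8  ker:gs,hj,hk,hq,hs,jk,js,jw,ks,kw,pq,ps,qs,sw
∂2: piv[fhj,fsw,gjk,gjs,gks,hks,jkw,jps] rk=8  ker:jks
rk∂_2=8

rank∂_2=8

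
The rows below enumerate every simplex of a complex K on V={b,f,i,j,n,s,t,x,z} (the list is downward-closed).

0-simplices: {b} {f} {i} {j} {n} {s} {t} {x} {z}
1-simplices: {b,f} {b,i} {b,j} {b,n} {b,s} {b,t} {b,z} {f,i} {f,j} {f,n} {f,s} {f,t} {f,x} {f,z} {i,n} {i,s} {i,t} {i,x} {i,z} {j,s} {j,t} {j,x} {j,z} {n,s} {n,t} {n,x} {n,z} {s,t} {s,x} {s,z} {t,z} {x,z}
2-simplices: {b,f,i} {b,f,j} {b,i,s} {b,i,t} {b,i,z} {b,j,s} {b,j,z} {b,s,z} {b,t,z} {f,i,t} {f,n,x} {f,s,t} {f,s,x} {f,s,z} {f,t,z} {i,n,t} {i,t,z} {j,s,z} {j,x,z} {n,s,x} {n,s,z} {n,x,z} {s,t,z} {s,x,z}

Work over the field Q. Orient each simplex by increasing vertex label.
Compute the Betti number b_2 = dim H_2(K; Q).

b_2=4

n_0=9 n_1=32 n_2=24  [Q]
∂1: piv[bf,bi,bj,bn,bs,bt,bz,fx] rk=8  ker:fi,fj,fn,fs,ft,fz,in,is,it,ix,iz,js,jt,jx,jz,ns,nt,nx,nz,st,sx,sz,tz,xz
∂2: piv[bfi,bfj,bis,bit,biz,bjs,bjz,bsz,btz,fit,fnx,fst,fsx,fsz,ftz,int,jxz,nsx,nsz,nxz] rk=20  ker:itz,jsz,stz,sxz
b_2=(24−20)−0=4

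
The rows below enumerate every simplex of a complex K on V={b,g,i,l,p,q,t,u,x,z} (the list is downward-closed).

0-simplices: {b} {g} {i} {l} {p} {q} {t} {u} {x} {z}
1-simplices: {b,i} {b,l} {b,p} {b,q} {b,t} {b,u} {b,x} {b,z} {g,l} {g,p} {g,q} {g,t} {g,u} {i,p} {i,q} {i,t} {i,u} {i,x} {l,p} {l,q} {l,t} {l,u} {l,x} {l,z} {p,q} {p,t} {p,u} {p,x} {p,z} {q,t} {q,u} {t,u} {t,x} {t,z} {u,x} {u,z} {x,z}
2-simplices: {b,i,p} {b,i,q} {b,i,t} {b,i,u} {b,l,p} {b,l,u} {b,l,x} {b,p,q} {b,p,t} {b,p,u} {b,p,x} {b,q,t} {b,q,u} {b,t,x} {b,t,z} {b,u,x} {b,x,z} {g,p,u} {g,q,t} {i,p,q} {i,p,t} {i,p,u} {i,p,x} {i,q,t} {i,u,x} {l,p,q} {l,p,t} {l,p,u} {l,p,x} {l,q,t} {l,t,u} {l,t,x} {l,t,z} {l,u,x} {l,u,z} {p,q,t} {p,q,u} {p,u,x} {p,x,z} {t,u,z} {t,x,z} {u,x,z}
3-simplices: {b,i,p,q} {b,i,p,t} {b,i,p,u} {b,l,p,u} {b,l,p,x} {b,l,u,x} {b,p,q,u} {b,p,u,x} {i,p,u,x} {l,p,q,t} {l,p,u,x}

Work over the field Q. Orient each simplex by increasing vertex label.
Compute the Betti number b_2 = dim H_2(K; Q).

n_0=10 n_1=37 n_2=42 n_3=11  [Q]
∂1: piv[bi,bl,bp,bq,bt,bu,bx,bz,gl] rk=9  ker:gp,gq,gt,gu,ip,iq,it,iu,ix,lp,lq,lt,lu,lx,lz,pq,pt,pu,px,pz,qt,qu,tu,tx,tz,ux,uz,xz
∂2: piv[bip,biq,bit,biu,blp,blu,blx,bpq,bpt,bpu,bpx,bqt,bqu,btx,btz,bux,bxz,gpu,gqt,ipx,lpq,lpt,ltu,ltz,luz,pxz] rk=26  ker:ipq,ipt,ipu,iqt,iux,lpu,lpx,lqt,ltx,lux,pqt,pqu,pux,tuz,txz,uxz
∂3: piv[bipq,bipt,bipu,blpu,blpx,blux,bpqu,bpux,ipux,lpqt] rk=10  ker:lpux
b_2=(42−26)−10=6

b_2=6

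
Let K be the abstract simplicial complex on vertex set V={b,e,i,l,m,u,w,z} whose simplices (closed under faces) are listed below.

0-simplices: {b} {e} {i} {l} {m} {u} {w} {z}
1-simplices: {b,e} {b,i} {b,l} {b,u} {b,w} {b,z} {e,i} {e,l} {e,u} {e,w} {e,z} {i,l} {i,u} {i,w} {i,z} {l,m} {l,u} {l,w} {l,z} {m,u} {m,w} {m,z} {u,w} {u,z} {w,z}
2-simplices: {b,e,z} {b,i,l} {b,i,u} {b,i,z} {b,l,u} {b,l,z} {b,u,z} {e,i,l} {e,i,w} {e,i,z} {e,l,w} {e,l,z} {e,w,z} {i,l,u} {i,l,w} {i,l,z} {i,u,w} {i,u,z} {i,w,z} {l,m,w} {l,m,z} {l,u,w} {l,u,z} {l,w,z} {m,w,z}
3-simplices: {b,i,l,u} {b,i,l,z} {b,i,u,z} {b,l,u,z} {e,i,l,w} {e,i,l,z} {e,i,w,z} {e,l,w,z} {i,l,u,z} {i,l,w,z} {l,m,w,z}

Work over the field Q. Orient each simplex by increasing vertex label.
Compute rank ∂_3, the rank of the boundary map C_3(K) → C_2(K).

n_0=8 n_1=25 n_2=25 n_3=11  [Q]
∂1: piv[be,bi,bl,bu,bw,bz,lm] rk=7  ker:ei,el,eu,ew,ez,il,iu,iw,iz,lu,lw,lz,mu,mw,mz,uw,uz,wz
∂2: piv[bez,bil,biu,biz,blu,blz,buz,eil,eiw,eiz,elw,ewz,iuw,lmw,lmz] rk=15  ker:elz,ilu,ilw,ilz,iuz,iwz,luw,luz,lwz,mwz
∂3: piv[bilu,bilz,biuz,bluz,eilw,eilz,eiwz,elwz,lmwz] rk=9  ker:iluz,ilwz
rk∂_3=9

rank∂_3=9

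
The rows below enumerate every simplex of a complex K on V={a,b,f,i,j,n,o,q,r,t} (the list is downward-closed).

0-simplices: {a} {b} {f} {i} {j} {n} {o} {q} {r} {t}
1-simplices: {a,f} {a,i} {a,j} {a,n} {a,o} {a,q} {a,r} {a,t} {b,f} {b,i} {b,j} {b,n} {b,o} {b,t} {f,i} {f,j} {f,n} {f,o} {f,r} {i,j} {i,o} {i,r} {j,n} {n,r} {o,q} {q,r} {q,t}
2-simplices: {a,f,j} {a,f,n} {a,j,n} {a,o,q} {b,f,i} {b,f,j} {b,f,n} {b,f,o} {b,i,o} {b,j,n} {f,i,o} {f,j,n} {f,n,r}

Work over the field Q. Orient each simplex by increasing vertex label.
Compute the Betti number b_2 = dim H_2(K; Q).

b_2=3

n_0=10 n_1=27 n_2=13  [Q]
∂1: piv[af,ai,aj,an,ao,aq,ar,at,bf] rk=9  ker:bi,bj,bn,bo,bt,fi,fj,fn,fo,fr,ij,io,ir,jn,nr,oq,qr,qt
∂2: piv[afj,afn,ajn,aoq,bfi,bfj,bfn,bfo,bio,fnr] rk=10  ker:bjn,fio,fjn
b_2=(13−10)−0=3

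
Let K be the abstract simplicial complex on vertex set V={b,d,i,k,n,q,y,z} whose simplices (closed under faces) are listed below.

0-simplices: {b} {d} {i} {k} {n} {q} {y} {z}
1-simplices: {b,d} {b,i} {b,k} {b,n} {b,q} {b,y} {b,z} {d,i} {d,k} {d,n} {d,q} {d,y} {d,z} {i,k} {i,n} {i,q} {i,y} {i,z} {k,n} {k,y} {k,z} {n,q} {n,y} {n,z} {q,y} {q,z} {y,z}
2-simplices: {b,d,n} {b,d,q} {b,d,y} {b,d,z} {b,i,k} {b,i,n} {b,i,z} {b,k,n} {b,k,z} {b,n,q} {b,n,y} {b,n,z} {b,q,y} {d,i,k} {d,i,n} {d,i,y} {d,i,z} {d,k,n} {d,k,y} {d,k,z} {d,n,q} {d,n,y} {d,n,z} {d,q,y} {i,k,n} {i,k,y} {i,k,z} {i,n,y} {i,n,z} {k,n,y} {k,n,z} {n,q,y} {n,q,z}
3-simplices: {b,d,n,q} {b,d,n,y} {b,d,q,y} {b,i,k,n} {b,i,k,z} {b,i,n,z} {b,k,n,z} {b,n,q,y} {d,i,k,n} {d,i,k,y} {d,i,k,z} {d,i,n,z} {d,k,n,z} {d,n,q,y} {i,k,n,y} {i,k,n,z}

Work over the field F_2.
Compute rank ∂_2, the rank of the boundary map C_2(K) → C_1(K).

n_0=8 n_1=27 n_2=33 n_3=16  [Z2]
∂1: piv[bd,bi,bk,bn,bq,by,bz] rk=7  ker:di,dk,dn,dq,dy,dz,ik,in,iq,iy,iz,kn,ky,kz,nq,ny,nz,qy,qz,yz
∂2: piv[bdn,bdq,bdy,bdz,bik,bin,biz,bkn,bkz,bnq,bny,bnz,bqy,dik,din,diy,dky,nqz] rk=18  ker:diz,dkn,dkz,dnq,dny,dnz,dqy,ikn,iky,ikz,iny,inz,kny,knz,nqy
∂3: piv[bdnq,bdny,bdqy,bikn,bikz,binz,bknz,bnqy,dikn,diky,dikz,dinz,ikny] rk=13  ker:dknz,dnqy,iknz
rk∂_2=18

rank∂_2=18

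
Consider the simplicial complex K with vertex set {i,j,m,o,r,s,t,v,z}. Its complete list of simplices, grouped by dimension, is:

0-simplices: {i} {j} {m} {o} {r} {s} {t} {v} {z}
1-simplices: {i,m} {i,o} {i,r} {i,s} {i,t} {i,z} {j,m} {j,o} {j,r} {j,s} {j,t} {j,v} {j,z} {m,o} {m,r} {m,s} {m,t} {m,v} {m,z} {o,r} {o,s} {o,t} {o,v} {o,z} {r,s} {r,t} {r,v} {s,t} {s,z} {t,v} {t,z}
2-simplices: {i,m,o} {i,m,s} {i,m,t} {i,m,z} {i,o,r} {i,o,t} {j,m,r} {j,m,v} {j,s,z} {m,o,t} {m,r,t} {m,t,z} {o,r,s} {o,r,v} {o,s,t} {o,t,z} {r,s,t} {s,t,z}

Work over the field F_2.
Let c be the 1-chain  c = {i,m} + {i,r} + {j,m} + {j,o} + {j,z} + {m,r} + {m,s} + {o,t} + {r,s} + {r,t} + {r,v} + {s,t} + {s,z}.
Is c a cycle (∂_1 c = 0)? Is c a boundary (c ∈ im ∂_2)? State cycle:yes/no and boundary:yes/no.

cycle:no boundary:no

n_0=9 n_1=31 n_2=18  [Z2]
∂1: piv[im,io,ir,is,it,iz,jm,jv] rk=8  ker:jo,jr,js,jt,jz,mo,mr,ms,mt,mv,mz,or,os,ot,ov,oz,rs,rt,rv,st,sz,tv,tz
∂2: piv[imo,ims,imt,imz,ior,iot,jmr,jmv,jsz,mrt,mtz,ors,orv,ost,otz,rst,stz] rk=17  ker:mot
∂1c = {j} + {r} + {t} + {v}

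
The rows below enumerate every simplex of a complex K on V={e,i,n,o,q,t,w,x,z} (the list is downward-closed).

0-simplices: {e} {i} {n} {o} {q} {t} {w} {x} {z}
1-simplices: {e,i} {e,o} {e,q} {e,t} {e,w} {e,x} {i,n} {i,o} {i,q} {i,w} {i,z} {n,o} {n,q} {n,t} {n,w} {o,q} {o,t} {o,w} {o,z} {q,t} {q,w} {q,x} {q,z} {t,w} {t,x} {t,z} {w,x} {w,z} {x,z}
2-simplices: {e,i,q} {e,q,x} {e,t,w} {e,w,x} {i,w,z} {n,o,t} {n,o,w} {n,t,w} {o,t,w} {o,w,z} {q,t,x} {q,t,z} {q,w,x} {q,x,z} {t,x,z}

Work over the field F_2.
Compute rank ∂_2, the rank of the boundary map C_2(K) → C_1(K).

n_0=9 n_1=29 n_2=15  [Z2]
∂1: piv[ei,eo,eq,et,ew,ex,in,iz] rk=8  ker:io,iq,iw,no,nq,nt,nw,oq,ot,ow,oz,qt,qw,qx,qz,tw,tx,tz,wx,wz,xz
∂2: piv[eiq,eqx,etw,ewx,iwz,not,now,ntw,owz,qtx,qtz,qwx,qxz] rk=13  ker:otw,txz
rk∂_2=13

rank∂_2=13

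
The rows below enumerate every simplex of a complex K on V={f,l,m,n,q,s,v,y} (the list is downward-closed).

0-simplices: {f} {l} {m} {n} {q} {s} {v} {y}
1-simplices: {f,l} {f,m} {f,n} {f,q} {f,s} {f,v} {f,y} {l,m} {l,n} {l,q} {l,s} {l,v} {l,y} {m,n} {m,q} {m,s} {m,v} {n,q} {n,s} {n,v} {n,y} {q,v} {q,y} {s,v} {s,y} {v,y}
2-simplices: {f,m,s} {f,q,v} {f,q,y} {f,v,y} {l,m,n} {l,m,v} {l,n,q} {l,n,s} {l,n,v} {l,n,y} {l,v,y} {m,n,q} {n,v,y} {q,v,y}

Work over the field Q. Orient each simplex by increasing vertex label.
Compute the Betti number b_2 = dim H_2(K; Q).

n_0=8 n_1=26 n_2=14  [Q]
∂1: piv[fl,fm,fn,fq,fs,fv,fy] rk=7  ker:lm,ln,lq,ls,lv,ly,mn,mq,ms,mv,nq,ns,nv,ny,qv,qy,sv,sy,vy
∂2: piv[fms,fqv,fqy,fvy,lmn,lmv,lnq,lns,lnv,lny,lvy,mnq] rk=12  ker:nvy,qvy
b_2=(14−12)−0=2

b_2=2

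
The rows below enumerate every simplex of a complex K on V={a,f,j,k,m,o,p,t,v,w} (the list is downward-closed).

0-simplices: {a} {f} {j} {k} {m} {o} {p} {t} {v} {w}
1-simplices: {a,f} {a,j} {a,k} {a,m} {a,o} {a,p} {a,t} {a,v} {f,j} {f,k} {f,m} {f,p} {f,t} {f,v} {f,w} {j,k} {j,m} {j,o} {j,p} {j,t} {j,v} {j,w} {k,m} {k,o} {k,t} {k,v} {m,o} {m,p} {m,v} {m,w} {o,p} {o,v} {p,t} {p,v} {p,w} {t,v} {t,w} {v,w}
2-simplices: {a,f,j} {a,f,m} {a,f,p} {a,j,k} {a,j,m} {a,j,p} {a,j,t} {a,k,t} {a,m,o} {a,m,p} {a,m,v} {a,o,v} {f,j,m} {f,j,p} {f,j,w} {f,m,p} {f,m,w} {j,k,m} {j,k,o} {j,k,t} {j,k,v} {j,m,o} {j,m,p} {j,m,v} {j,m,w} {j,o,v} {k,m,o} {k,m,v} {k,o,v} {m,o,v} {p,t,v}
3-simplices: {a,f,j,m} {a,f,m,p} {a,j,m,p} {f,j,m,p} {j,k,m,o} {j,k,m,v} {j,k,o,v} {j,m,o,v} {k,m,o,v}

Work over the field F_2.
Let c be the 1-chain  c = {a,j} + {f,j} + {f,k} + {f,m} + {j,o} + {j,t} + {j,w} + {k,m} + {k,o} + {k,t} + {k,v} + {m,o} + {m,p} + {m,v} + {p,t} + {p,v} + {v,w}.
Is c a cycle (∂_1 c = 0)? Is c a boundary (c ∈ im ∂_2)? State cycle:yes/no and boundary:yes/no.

cycle:no boundary:no

n_0=10 n_1=38 n_2=31 n_3=9  [Z2]
∂1: piv[af,aj,ak,am,ao,ap,at,av,fw] rk=9  ker:fj,fk,fm,fp,ft,fv,jk,jm,jo,jp,jt,jv,jw,km,ko,kt,kv,mo,mp,mv,mw,op,ov,pt,pv,pw,tv,tw,vw
∂2: piv[afj,afm,afp,ajk,ajm,ajp,ajt,akt,amo,amp,amv,aov,fjw,fmw,jkm,jko,jkv,jmo,jmv,ptv] rk=20  ker:fjm,fjp,fmp,jkt,jmp,jmw,jov,kmo,kmv,kov,mov
∂3: piv[afjm,afmp,ajmp,fjmp,jkmo,jkmv,jkov,jmov] rk=8  ker:kmov
∂1c = {a} + {f} + {j} + {k} + {m} + {o} + {p} + {t}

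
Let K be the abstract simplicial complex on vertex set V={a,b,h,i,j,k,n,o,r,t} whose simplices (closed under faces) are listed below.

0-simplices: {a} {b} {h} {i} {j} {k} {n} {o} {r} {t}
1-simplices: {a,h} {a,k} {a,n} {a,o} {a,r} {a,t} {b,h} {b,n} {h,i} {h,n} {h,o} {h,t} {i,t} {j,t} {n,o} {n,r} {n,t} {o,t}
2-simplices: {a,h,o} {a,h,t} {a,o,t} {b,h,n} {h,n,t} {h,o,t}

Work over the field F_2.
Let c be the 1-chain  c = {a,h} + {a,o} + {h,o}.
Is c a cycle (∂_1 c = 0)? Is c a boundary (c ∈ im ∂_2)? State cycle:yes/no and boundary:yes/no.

cycle:yes boundary:yes

n_0=10 n_1=18 n_2=6  [Z2]
∂1: piv[ah,ak,an,ao,ar,at,bh,hi,jt] rk=9  ker:bn,hn,ho,ht,it,no,nr,nt,ot
∂2: piv[aho,aht,aot,bhn,hnt] rk=5  ker:hot
∂1c = 0
c vs im∂2: reduces to 0 ⇒ boundary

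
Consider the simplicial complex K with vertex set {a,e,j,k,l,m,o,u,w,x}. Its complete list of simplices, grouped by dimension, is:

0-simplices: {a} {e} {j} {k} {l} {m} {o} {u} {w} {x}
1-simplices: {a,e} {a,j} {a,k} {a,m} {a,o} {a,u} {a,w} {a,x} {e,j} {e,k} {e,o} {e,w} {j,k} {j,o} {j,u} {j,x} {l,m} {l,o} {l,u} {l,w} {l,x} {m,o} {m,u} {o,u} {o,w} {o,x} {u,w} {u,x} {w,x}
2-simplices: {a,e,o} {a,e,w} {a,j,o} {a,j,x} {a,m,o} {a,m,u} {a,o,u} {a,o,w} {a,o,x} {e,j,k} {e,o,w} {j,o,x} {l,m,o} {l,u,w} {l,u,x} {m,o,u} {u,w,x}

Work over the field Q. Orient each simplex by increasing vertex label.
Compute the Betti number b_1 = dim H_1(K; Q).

b_1=6

n_0=10 n_1=29 n_2=17  [Q]
∂1: piv[ae,aj,ak,am,ao,au,aw,ax,lm] rk=9  ker:ej,ek,eo,ew,jk,jo,ju,jx,lo,lu,lw,lx,mo,mu,ou,ow,ox,uw,ux,wx
∂2: piv[aeo,aew,ajo,ajx,amo,amu,aou,aow,aox,ejk,lmo,luw,lux,uwx] rk=14  ker:eow,jox,mou
b_1=(29−9)−14=6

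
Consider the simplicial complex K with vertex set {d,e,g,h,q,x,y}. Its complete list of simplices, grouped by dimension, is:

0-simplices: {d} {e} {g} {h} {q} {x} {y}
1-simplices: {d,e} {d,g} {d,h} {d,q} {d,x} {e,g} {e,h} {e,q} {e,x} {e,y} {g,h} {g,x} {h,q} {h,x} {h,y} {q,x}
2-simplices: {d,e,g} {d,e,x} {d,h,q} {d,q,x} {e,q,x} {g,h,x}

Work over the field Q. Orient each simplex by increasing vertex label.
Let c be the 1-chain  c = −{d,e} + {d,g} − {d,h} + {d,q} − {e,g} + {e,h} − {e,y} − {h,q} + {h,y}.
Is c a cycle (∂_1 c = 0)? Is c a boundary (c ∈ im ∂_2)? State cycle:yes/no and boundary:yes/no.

n_0=7 n_1=16 n_2=6  [Q]
∂1: piv[de,dg,dh,dq,dx,ey] rk=6  ker:eg,eh,eq,ex,gh,gx,hq,hx,hy,qx
∂2: piv[deg,dex,dhq,dqx,eqx,ghx] rk=6
∂1c = 0
c vs im∂2: residual ≠ 0 ⇒ not boundary

cycle:yes boundary:no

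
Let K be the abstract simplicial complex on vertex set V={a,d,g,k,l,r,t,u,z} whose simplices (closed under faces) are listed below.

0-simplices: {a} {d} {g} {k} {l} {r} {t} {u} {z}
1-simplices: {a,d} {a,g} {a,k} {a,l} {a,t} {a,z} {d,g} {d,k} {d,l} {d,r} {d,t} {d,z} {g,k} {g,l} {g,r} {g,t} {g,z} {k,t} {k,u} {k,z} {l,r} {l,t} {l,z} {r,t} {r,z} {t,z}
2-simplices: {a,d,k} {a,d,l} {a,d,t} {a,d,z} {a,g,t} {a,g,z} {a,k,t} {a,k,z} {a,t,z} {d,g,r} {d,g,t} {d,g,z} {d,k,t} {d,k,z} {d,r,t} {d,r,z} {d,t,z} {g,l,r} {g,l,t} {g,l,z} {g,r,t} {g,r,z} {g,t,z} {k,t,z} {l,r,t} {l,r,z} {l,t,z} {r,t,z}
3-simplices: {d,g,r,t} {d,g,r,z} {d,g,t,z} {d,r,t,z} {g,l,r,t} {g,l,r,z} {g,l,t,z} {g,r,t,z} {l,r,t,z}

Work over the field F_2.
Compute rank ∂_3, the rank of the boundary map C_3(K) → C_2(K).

rank∂_3=7

n_0=9 n_1=26 n_2=28 n_3=9  [Z2]
∂1: piv[ad,ag,ak,al,at,az,dr,ku] rk=8  ker:dg,dk,dl,dt,dz,gk,gl,gr,gt,gz,kt,kz,lr,lt,lz,rt,rz,tz
∂2: piv[adk,adl,adt,adz,agt,agz,akt,akz,atz,dgr,dgt,drt,drz,glr,glt,glz] rk=16  ker:dgz,dkt,dkz,dtz,grt,grz,gtz,ktz,lrt,lrz,ltz,rtz
∂3: piv[dgrt,dgrz,dgtz,drtz,glrt,glrz,gltz] rk=7  ker:grtz,lrtz
rk∂_3=7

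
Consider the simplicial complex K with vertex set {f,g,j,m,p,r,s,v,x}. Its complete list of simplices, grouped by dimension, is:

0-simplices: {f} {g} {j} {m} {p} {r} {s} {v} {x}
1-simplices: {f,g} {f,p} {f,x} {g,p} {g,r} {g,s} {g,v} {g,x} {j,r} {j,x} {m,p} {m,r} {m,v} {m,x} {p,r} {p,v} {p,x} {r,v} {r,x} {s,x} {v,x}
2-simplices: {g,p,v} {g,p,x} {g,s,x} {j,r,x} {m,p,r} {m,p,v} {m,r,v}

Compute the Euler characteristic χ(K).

n_0=9 n_1=21 n_2=7
χ=+9−21+7=-5

χ(K)=-5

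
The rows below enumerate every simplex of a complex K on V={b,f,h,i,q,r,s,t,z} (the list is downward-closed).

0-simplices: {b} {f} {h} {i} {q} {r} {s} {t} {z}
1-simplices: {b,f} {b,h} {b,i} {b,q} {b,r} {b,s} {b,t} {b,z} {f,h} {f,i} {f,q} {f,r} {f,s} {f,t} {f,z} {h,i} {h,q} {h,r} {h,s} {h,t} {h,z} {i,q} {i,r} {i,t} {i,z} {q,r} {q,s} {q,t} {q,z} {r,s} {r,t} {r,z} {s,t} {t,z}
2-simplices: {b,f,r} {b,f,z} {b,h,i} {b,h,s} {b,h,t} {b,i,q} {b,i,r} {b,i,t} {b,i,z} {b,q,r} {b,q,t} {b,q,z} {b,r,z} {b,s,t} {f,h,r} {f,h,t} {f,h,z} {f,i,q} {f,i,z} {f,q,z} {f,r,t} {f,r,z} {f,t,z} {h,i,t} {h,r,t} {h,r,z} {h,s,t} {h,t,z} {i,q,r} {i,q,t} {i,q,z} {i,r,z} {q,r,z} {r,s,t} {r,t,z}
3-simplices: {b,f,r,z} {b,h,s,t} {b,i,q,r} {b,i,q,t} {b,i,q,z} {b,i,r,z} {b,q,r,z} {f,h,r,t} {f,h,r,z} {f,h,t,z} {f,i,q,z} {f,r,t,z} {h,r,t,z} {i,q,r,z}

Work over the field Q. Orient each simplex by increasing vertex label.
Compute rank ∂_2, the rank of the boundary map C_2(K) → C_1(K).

n_0=9 n_1=34 n_2=35 n_3=14  [Q]
∂1: piv[bf,bh,bi,bq,br,bs,bt,bz] rk=8  ker:fh,fi,fq,fr,fs,ft,fz,hi,hq,hr,hs,ht,hz,iq,ir,it,iz,qr,qs,qt,qz,rs,rt,rz,st,tz
∂2: piv[bfr,bfz,bhi,bhs,bht,biq,bir,bit,biz,bqr,bqt,bqz,brz,bst,fhr,fht,fhz,fiq,fiz,frt,ftz,rst] rk=22  ker:fqz,frz,hit,hrt,hrz,hst,htz,iqr,iqt,iqz,irz,qrz,rtz
∂3: piv[bfrz,bhst,biqr,biqt,biqz,birz,bqrz,fhrt,fhrz,fhtz,fiqz,frtz] rk=12  ker:hrtz,iqrz
rk∂_2=22

rank∂_2=22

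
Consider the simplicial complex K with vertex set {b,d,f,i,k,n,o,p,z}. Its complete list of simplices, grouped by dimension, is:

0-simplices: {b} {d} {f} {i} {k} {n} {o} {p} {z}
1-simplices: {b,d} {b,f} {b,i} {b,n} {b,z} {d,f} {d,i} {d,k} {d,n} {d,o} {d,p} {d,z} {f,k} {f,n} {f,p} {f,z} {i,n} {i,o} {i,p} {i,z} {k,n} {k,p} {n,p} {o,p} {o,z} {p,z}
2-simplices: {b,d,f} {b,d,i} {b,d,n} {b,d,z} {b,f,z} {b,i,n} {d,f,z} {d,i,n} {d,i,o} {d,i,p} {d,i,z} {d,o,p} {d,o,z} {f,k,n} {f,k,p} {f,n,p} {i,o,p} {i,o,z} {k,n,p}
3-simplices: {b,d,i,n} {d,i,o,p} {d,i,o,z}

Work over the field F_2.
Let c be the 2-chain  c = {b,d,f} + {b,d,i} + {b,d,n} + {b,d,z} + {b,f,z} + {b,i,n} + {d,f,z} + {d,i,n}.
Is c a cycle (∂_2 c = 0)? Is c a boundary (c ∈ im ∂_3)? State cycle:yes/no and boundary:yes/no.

cycle:yes boundary:no

n_0=9 n_1=26 n_2=19 n_3=3  [Z2]
∂1: piv[bd,bf,bi,bn,bz,dk,do,dp] rk=8  ker:df,di,dn,dz,fk,fn,fp,fz,in,io,ip,iz,kn,kp,np,op,oz,pz
∂2: piv[bdf,bdi,bdn,bdz,bfz,bin,dio,dip,diz,dop,doz,fkn,fkp,fnp] rk=14  ker:dfz,din,iop,ioz,knp
∂3: piv[bdin,diop,dioz] rk=3
∂2c = 0
c vs im∂3: residual ≠ 0 ⇒ not boundary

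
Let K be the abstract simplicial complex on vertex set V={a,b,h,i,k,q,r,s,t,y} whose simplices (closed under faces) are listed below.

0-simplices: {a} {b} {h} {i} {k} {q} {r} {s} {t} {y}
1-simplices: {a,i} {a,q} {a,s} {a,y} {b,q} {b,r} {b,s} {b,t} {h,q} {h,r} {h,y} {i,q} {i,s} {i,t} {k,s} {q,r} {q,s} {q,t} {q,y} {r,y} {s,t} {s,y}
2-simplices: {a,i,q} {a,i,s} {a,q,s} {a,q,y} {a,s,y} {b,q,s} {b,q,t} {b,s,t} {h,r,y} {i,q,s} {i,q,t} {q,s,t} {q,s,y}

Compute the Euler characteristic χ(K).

n_0=10 n_1=22 n_2=13
χ=+10−22+13=1

χ(K)=1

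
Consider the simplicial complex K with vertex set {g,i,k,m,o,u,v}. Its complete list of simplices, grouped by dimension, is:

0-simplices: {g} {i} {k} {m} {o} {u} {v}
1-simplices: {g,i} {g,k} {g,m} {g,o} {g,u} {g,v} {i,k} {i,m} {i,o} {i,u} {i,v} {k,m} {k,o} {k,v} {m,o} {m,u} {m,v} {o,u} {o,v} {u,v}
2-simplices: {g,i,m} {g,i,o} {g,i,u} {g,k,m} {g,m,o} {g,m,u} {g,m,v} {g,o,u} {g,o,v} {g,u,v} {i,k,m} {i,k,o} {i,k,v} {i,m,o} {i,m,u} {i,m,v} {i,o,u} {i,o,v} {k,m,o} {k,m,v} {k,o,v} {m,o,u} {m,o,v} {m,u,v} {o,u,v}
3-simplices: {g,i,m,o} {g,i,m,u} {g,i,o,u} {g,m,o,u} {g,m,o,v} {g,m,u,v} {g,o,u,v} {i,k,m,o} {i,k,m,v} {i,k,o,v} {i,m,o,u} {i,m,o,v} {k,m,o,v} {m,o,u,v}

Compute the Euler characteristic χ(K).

χ(K)=-2

n_0=7 n_1=20 n_2=25 n_3=14
χ=+7−20+25−14=-2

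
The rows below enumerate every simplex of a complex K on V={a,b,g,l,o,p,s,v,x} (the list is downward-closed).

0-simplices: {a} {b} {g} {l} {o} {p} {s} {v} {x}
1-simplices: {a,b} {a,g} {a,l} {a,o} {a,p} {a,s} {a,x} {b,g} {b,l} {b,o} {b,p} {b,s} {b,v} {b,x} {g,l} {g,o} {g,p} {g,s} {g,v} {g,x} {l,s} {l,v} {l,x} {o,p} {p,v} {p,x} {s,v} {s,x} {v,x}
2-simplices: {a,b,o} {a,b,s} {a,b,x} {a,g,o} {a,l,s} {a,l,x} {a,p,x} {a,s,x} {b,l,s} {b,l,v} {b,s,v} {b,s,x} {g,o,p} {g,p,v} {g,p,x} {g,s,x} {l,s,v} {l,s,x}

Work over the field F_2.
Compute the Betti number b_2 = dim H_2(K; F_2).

n_0=9 n_1=29 n_2=18  [Z2]
∂1: piv[ab,ag,al,ao,ap,as,ax,bv] rk=8  ker:bg,bl,bo,bp,bs,bx,gl,go,gp,gs,gv,gx,ls,lv,lx,op,pv,px,sv,sx,vx
∂2: piv[abo,abs,abx,ago,als,alx,apx,asx,bls,blv,bsv,gop,gpv,gpx,gsx] rk=15  ker:bsx,lsv,lsx
b_2=(18−15)−0=3

b_2=3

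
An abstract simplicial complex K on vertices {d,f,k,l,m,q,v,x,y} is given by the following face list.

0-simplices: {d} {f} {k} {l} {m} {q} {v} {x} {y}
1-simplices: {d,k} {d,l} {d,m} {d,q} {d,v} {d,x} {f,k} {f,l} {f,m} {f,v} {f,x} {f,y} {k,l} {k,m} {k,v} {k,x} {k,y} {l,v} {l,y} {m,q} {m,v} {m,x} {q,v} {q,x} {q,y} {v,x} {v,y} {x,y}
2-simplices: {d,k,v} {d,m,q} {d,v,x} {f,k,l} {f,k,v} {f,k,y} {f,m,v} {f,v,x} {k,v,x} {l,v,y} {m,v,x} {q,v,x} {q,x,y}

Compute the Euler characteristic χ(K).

χ(K)=-6

n_0=9 n_1=28 n_2=13
χ=+9−28+13=-6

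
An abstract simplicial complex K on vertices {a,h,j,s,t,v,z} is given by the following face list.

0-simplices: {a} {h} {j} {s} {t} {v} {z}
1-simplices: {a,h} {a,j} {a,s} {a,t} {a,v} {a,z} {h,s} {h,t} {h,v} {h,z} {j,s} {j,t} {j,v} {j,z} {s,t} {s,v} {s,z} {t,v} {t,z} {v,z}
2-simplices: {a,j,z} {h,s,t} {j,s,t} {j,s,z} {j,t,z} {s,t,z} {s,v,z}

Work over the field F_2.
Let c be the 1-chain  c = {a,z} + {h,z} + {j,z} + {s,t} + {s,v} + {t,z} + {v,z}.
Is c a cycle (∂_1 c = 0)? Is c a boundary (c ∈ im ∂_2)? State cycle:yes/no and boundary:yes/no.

n_0=7 n_1=20 n_2=7  [Z2]
∂1: piv[ah,aj,as,at,av,az] rk=6  ker:hs,ht,hv,hz,js,jt,jv,jz,st,sv,sz,tv,tz,vz
∂2: piv[ajz,hst,jst,jsz,jtz,svz] rk=6  ker:stz
∂1c = {a} + {h} + {j} + {z}

cycle:no boundary:no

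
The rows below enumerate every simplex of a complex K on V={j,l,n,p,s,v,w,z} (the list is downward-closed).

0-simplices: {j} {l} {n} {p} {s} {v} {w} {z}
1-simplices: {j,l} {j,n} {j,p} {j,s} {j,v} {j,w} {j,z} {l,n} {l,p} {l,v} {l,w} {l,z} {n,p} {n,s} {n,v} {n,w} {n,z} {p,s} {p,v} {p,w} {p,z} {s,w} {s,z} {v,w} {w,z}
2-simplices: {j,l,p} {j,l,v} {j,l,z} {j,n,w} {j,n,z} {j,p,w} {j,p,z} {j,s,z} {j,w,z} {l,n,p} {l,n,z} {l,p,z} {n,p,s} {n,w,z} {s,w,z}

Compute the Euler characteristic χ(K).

χ(K)=-2

n_0=8 n_1=25 n_2=15
χ=+8−25+15=-2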